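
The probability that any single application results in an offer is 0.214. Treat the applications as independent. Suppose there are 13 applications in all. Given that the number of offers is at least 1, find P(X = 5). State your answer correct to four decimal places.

X ~ Binomial(13, 0.214). Want P(X=5 | X≥1) = P(X=5) / P(X≥1).
P(X=5) = C(13,5)·0.214^5·0.786^8 = 0.084145
P(X≥1) = 1 − 0.043701 = 0.956299
Ratio = 0.084145 / 0.956299 = 0.087990

0.0880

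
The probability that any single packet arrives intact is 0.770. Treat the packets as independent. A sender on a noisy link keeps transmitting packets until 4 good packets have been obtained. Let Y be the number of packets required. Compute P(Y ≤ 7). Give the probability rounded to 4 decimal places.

0.9464

Finishing within 7 packets ⇔ at least 4 successes in the first 7. With X ~ Binomial(7, 0.77), P(Y ≤ 7) = 1 − P(X ≤ 3).
  k=0: C(7,0)·0.77^0·0.23^7 = 0.000034
  k=1: C(7,1)·0.77^1·0.23^6 = 0.000798
  k=2: C(7,2)·0.77^2·0.23^5 = 0.008014
  k=3: C(7,3)·0.77^3·0.23^4 = 0.044715
1 − 0.053561 = 0.946439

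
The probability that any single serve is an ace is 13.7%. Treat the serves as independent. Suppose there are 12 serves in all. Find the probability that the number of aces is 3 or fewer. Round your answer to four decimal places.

0.9298

X ~ Binomial(12, 0.137); P(X ≤ 3) = Σ C(12,k) p^k (1−p)^(12−k) over k:
  k=0: C(12,0)·0.137^0·0.863^12 = 0.170659
  k=1: C(12,1)·0.137^1·0.863^11 = 0.325103
  k=2: C(12,2)·0.137^2·0.863^10 = 0.283853
  k=3: C(12,3)·0.137^3·0.863^9 = 0.150204
Total = 0.929819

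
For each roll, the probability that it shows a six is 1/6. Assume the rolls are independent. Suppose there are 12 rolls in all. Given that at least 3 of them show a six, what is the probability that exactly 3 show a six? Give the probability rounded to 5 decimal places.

X ~ Binomial(12, 0.166667). Want P(X=3 | X≥3) = P(X=3) / P(X≥3).
P(X=3) = C(12,3)·0.166667^3·0.833333^9 = 0.1973957
P(X≥3) = 1 − 0.1121567 − 0.2691760 − 0.2960936 = 0.3225738
Ratio = 0.1973957 / 0.3225738 = 0.6119397

0.61194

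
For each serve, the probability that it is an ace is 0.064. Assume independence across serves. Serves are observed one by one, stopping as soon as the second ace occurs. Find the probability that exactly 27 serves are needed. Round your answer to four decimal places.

Y = trial on which the second success occurs; negative binomial, r=2, p=0.064.
P(Y=27) = C(26,1) · p^2 · (1−p)^25
= 26 · 0.004096 · 0.19138 = 0.020381

0.0204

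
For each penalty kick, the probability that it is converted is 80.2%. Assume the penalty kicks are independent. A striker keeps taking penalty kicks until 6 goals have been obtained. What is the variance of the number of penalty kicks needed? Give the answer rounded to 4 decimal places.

Y = total penalty kicks until the sixth success; negative binomial with r=6, p=0.802.
Var(Y) = r(1−p)/p² = 6·0.198 / 0.802² = 1.847003

1.8470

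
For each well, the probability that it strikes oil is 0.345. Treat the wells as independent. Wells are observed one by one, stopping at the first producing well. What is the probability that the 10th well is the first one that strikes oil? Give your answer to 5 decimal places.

0.00766

Geometric (trials to first success), p = 0.345.
P(Y = 10) = (1−p)^9 · p = 0.022191 · 0.345 = 0.0076558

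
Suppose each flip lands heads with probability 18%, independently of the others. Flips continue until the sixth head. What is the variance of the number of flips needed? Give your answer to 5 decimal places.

151.85185

Y = total flips until the sixth success; negative binomial with r=6, p=0.18.
Var(Y) = r(1−p)/p² = 6·0.82 / 0.18² = 151.8518519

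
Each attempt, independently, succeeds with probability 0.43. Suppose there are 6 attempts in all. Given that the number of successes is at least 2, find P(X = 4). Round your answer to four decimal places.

X ~ Binomial(6, 0.43). Want P(X=4 | X≥2) = P(X=4) / P(X≥2).
P(X=4) = C(6,4)·0.43^4·0.57^2 = 0.166615
P(X≥2) = 1 − 0.034296 − 0.155237 = 0.810467
Ratio = 0.166615 / 0.810467 = 0.205579

0.2056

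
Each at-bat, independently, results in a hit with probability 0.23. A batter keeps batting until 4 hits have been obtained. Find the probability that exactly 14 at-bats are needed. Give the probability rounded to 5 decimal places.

0.05864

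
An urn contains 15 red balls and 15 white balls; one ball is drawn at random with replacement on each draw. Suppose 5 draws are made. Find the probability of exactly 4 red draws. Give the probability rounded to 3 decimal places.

X ~ Binomial(n=5, p=0.50).
P(X=4) = C(5,4) · p^4 · (1−p)^1
= 5 · 0.0625 · 0.5 = 0.15625

0.156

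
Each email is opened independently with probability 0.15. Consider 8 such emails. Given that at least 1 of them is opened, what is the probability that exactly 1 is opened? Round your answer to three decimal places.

0.529

X ~ Binomial(8, 0.15). Want P(X=1 | X≥1) = P(X=1) / P(X≥1).
P(X=1) = C(8,1)·0.15^1·0.85^7 = 0.38469
P(X≥1) = 1 − 0.27249 = 0.72751
Ratio = 0.38469 / 0.72751 = 0.52878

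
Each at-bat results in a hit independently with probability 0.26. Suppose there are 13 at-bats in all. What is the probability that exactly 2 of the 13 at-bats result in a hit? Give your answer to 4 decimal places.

0.1921

X ~ Binomial(n=13, p=0.26).
P(X=2) = C(13,2) · p^2 · (1−p)^11
= 78 · 0.0676 · 0.036438 = 0.192128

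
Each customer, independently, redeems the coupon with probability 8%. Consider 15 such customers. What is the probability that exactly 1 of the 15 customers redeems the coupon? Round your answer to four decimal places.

0.3734

X ~ Binomial(n=15, p=0.08).
P(X=1) = C(15,1) · p^1 · (1−p)^14
= 15 · 0.08 · 0.31119 = 0.373431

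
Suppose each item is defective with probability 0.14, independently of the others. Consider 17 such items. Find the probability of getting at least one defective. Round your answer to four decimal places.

0.9230

P(at least one) = 1 − P(none) = 1 − (1 − 0.14)^17
= 1 − 0.076997 = 0.923003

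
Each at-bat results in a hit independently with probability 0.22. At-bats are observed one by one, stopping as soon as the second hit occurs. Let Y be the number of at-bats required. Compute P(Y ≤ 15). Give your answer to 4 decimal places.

0.8741

Finishing within 15 at-bats ⇔ at least 2 successes in the first 15. With X ~ Binomial(15, 0.22), P(Y ≤ 15) = 1 − P(X ≤ 1).
  k=0: C(15,0)·0.22^0·0.78^15 = 0.024067
  k=1: C(15,1)·0.22^1·0.78^14 = 0.101821
1 − 0.125888 = 0.874112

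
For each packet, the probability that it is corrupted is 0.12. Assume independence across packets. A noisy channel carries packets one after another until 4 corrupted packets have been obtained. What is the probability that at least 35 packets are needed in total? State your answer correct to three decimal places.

Needing more than 34 packets ⇔ fewer than 4 successes in the first 34. With X ~ Binomial(34, 0.12), P(Y > 34) = P(X ≤ 3).
  k=0: C(34,0)·0.12^0·0.88^34 = 0.01295
  k=1: C(34,1)·0.12^1·0.88^33 = 0.06006
  k=2: C(34,2)·0.12^2·0.88^32 = 0.13514
  k=3: C(34,3)·0.12^3·0.88^31 = 0.19656
P(X ≤ 3) = 0.40471

0.405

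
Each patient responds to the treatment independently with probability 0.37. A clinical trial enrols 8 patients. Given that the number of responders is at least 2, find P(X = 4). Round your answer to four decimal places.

0.2407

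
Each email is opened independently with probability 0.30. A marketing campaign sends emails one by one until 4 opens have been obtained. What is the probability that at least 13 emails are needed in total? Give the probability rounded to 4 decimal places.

0.4925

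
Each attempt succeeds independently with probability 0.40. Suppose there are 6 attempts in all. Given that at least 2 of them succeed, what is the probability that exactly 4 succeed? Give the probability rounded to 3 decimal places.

0.180

X ~ Binomial(6, 0.40). Want P(X=4 | X≥2) = P(X=4) / P(X≥2).
P(X=4) = C(6,4)·0.40^4·0.60^2 = 0.13824
P(X≥2) = 1 − 0.04666 − 0.18662 = 0.76672
Ratio = 0.13824 / 0.76672 = 0.18030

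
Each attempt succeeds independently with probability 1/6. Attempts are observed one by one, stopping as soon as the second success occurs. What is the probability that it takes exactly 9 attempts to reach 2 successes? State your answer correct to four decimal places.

Y = trial on which the second success occurs; negative binomial, r=2, p=0.166667.
P(Y=9) = C(8,1) · p^2 · (1−p)^7
= 8 · 0.027778 · 0.27908 = 0.062018

0.0620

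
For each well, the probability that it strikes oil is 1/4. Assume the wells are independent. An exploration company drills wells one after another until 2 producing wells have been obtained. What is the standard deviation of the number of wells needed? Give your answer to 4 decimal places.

4.8990

Y = total wells until the second success; negative binomial with r=2, p=0.25.
SD(Y) = √[r(1−p)/p²] = √(24.000000) = 4.898979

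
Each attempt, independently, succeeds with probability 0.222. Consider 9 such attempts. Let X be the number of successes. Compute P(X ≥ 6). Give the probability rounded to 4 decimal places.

0.0054

X ~ Binomial(9, 0.222); P(X ≥ 6) = Σ C(9,k) p^k (1−p)^(9−k) over k:
  k=6: C(9,6)·0.222^6·0.778^3 = 0.004735
  k=7: C(9,7)·0.222^7·0.778^2 = 0.000579
  k=8: C(9,8)·0.222^8·0.778^1 = 0.000041
  k=9: C(9,9)·0.222^9·0.778^0 = 0.000001
Total = 0.005357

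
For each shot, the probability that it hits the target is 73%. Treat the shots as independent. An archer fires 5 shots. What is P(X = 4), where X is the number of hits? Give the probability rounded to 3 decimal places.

0.383

X ~ Binomial(n=5, p=0.73).
P(X=4) = C(5,4) · p^4 · (1−p)^1
= 5 · 0.28398 · 0.27 = 0.38338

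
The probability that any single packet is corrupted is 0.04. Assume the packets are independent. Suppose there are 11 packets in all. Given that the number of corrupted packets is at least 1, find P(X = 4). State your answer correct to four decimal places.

X ~ Binomial(11, 0.04). Want P(X=4 | X≥1) = P(X=4) / P(X≥1).
P(X=4) = C(11,4)·0.04^4·0.96^7 = 0.000635
P(X≥1) = 1 − 0.638239 = 0.361761
Ratio = 0.000635 / 0.361761 = 0.001755

0.0018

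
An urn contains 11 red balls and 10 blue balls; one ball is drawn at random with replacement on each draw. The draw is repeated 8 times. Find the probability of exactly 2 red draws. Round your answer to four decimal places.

X ~ Binomial(n=8, p=0.523810).
P(X=2) = C(8,2) · p^2 · (1−p)^6
= 28 · 0.27438 · 0.01166 = 0.089575

0.0896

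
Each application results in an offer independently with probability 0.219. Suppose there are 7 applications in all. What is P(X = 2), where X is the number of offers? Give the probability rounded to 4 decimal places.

X ~ Binomial(n=7, p=0.219).
P(X=2) = C(7,2) · p^2 · (1−p)^5
= 21 · 0.047961 · 0.29057 = 0.292660

0.2927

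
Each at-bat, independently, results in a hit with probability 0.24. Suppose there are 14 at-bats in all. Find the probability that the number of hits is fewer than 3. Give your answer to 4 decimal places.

0.3109

X ~ Binomial(14, 0.24); P(X ≤ 2) = Σ C(14,k) p^k (1−p)^(14−k) over k:
  k=0: C(14,0)·0.24^0·0.76^14 = 0.021448
  k=1: C(14,1)·0.24^1·0.76^13 = 0.094823
  k=2: C(14,2)·0.24^2·0.76^12 = 0.194638
Total = 0.310909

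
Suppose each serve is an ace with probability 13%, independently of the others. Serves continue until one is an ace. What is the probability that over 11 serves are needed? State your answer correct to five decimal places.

0.21613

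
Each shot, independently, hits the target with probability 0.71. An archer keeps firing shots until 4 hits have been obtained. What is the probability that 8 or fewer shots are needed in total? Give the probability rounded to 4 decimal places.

Finishing within 8 shots ⇔ at least 4 successes in the first 8. With X ~ Binomial(8, 0.71), P(Y ≤ 8) = 1 − P(X ≤ 3).
  k=0: C(8,0)·0.71^0·0.29^8 = 0.000050
  k=1: C(8,1)·0.71^1·0.29^7 = 0.000980
  k=2: C(8,2)·0.71^2·0.29^6 = 0.008396
  k=3: C(8,3)·0.71^3·0.29^5 = 0.041111
1 − 0.050536 = 0.949464

0.9495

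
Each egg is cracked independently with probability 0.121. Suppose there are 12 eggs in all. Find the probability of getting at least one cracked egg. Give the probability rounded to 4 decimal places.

P(at least one) = 1 − P(none) = 1 − (1 − 0.121)^12
= 1 − 0.212748 = 0.787252

0.7873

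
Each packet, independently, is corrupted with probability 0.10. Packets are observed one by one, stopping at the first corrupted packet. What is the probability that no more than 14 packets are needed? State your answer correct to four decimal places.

0.7712

Y = number of packets to the first success; geometric, p = 0.10.
P(Y ≤ 14) = 1 − (1−p)^14 = 1 − 0.228768 = 0.771232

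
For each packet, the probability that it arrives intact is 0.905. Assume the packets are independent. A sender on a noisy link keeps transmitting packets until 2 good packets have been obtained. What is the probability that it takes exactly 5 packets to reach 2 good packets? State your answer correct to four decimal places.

0.0028

Y = trial on which the second success occurs; negative binomial, r=2, p=0.905.
P(Y=5) = C(4,1) · p^2 · (1−p)^3
= 4 · 0.81903 · 0.00085737 = 0.002809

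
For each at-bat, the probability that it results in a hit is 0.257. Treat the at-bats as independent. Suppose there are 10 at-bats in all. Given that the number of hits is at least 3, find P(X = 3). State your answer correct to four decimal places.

X ~ Binomial(10, 0.257). Want P(X=3 | X≥3) = P(X=3) / P(X≥3).
P(X=3) = C(10,3)·0.257^3·0.743^7 = 0.254626
P(X≥3) = 1 − 0.051273 − 0.177351 − 0.276051 = 0.495326
Ratio = 0.254626 / 0.495326 = 0.514057

0.5141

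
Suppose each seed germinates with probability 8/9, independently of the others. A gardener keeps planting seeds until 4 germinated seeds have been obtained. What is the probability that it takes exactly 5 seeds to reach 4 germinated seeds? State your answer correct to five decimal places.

0.27746

Y = trial on which the fourth success occurs; negative binomial, r=4, p=0.888889.
P(Y=5) = C(4,3) · p^4 · (1−p)^1
= 4 · 0.6243 · 0.11111 = 0.2774645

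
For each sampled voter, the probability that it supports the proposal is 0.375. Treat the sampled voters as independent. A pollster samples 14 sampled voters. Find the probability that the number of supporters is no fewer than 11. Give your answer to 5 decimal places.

0.00213

X ~ Binomial(14, 0.375); P(X ≥ 11) = Σ C(14,k) p^k (1−p)^(14−k) over k:
  k=11: C(14,11)·0.375^11·0.625^3 = 0.0018327
  k=12: C(14,12)·0.375^12·0.625^2 = 0.0002749
  k=13: C(14,13)·0.375^13·0.625^1 = 0.0000254
  k=14: C(14,14)·0.375^14·0.625^0 = 0.0000011
Total = 0.0021340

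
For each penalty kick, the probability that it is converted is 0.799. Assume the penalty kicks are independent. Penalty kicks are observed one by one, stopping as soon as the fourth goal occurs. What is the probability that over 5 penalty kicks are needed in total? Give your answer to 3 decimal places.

0.265

Needing more than 5 penalty kicks ⇔ fewer than 4 successes in the first 5. With X ~ Binomial(5, 0.799), P(Y > 5) = P(X ≤ 3).
  k=0: C(5,0)·0.799^0·0.201^5 = 0.00033
  k=1: C(5,1)·0.799^1·0.201^4 = 0.00652
  k=2: C(5,2)·0.799^2·0.201^3 = 0.05184
  k=3: C(5,3)·0.799^3·0.201^2 = 0.20608
P(X ≤ 3) = 0.26477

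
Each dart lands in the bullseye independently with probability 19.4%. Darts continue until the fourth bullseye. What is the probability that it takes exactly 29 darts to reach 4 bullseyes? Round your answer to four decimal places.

Y = trial on which the fourth success occurs; negative binomial, r=4, p=0.194.
P(Y=29) = C(28,3) · p^4 · (1−p)^25
= 3276 · 0.0014165 · 0.0045538 = 0.021131

0.0211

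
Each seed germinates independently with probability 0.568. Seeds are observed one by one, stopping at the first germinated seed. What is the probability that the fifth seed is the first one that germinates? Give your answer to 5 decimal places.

0.01978

Geometric (trials to first success), p = 0.568.
P(Y = 5) = (1−p)^4 · p = 0.034829 · 0.568 = 0.0197826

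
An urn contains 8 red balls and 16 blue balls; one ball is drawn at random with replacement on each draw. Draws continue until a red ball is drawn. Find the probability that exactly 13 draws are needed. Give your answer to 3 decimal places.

0.003

Geometric (trials to first success), p = 0.333333.
P(Y = 13) = (1−p)^12 · p = 0.0077073 · 0.333333 = 0.00257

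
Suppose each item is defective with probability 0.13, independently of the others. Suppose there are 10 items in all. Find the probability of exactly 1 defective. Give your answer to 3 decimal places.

X ~ Binomial(n=10, p=0.13).
P(X=1) = C(10,1) · p^1 · (1−p)^9
= 10 · 0.13 · 0.28554 = 0.37121

0.371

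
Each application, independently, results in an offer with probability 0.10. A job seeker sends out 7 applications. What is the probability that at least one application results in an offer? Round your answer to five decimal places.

P(at least one) = 1 − P(none) = 1 − (1 − 0.10)^7
= 1 − 0.4782969 = 0.5217031

0.52170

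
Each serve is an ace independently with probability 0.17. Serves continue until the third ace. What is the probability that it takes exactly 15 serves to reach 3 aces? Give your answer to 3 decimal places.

0.048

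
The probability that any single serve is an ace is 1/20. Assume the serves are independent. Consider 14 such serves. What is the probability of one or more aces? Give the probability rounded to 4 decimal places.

0.5123

P(at least one) = 1 − P(none) = 1 − (1 − 0.05)^14
= 1 − 0.487675 = 0.512325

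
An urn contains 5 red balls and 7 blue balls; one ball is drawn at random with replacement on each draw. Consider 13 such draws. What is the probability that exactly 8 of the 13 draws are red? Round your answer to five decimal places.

X ~ Binomial(n=13, p=0.416667).
P(X=8) = C(13,8) · p^8 · (1−p)^5
= 1287 · 0.00090847 · 0.067544 = 0.0789719

0.07897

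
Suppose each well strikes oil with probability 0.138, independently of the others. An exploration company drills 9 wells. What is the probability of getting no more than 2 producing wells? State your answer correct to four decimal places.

X ~ Binomial(9, 0.138); P(X ≤ 2) = Σ C(9,k) p^k (1−p)^(9−k) over k:
  k=0: C(9,0)·0.138^0·0.862^9 = 0.262764
  k=1: C(9,1)·0.138^1·0.862^8 = 0.378599
  k=2: C(9,2)·0.138^2·0.862^7 = 0.242444
Total = 0.883807

0.8838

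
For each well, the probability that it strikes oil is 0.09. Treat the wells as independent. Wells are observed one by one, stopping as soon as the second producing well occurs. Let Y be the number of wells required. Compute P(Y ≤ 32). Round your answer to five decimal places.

0.79633

Finishing within 32 wells ⇔ at least 2 successes in the first 32. With X ~ Binomial(32, 0.09), P(Y ≤ 32) = 1 − P(X ≤ 1).
  k=0: C(32,0)·0.09^0·0.91^32 = 0.0489018
  k=1: C(32,1)·0.09^1·0.91^31 = 0.1547660
1 − 0.2036678 = 0.7963322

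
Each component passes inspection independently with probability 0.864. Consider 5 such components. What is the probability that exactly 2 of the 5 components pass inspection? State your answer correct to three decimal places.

0.019

X ~ Binomial(n=5, p=0.864).
P(X=2) = C(5,2) · p^2 · (1−p)^3
= 10 · 0.7465 · 0.0025155 = 0.01878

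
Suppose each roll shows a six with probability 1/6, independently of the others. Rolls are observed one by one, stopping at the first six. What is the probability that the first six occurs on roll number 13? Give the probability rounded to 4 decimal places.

Geometric (trials to first success), p = 0.166667.
P(Y = 13) = (1−p)^12 · p = 0.11216 · 0.166667 = 0.018693

0.0187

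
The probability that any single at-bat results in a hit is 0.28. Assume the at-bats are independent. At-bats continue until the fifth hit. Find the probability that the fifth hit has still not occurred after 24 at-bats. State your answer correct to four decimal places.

0.1560

Needing more than 24 at-bats ⇔ fewer than 5 successes in the first 24. With X ~ Binomial(24, 0.28), P(Y > 24) = P(X ≤ 4).
  k=0: C(24,0)·0.28^0·0.72^24 = 0.000377
  k=1: C(24,1)·0.28^1·0.72^23 = 0.003516
  k=2: C(24,2)·0.28^2·0.72^22 = 0.015723
  k=3: C(24,3)·0.28^3·0.72^21 = 0.044840
  k=4: C(24,4)·0.28^4·0.72^20 = 0.091549
P(X ≤ 4) = 0.156004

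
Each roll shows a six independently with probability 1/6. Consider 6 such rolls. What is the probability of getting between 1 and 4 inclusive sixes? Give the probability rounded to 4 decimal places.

X ~ Binomial(6, 0.166667); P(1 ≤ X ≤ 4) = Σ C(6,k) p^k (1−p)^(6−k) over k:
  k=1: C(6,1)·0.166667^1·0.833333^5 = 0.401878
  k=2: C(6,2)·0.166667^2·0.833333^4 = 0.200939
  k=3: C(6,3)·0.166667^3·0.833333^3 = 0.053584
  k=4: C(6,4)·0.166667^4·0.833333^2 = 0.008038
Total = 0.664438

0.6644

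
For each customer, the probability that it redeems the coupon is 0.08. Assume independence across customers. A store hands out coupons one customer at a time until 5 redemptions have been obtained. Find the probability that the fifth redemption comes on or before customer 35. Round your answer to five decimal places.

Finishing within 35 customers ⇔ at least 5 successes in the first 35. With X ~ Binomial(35, 0.08), P(Y ≤ 35) = 1 − P(X ≤ 4).
  k=0: C(35,0)·0.08^0·0.92^35 = 0.0540224
  k=1: C(35,1)·0.08^1·0.92^34 = 0.1644160
  k=2: C(35,2)·0.08^2·0.92^33 = 0.2430498
  k=3: C(35,3)·0.08^3·0.92^32 = 0.2324824
  k=4: C(35,4)·0.08^4·0.92^31 = 0.1617269
1 − 0.8556975 = 0.1443025

0.14430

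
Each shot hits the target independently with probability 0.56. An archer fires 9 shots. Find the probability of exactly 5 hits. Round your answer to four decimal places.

0.2601

X ~ Binomial(n=9, p=0.56).
P(X=5) = C(9,5) · p^5 · (1−p)^4
= 126 · 0.055073 · 0.037481 = 0.260089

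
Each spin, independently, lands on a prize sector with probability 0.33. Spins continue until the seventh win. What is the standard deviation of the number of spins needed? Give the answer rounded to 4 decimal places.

Y = total spins until the seventh success; negative binomial with r=7, p=0.33.
SD(Y) = √[r(1−p)/p²] = √(43.067034) = 6.562548

6.5625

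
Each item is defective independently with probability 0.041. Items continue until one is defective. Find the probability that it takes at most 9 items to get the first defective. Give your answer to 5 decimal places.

0.31393

Y = number of items to the first success; geometric, p = 0.041.
P(Y ≤ 9) = 1 − (1−p)^9 = 1 − 0.6860685 = 0.3139315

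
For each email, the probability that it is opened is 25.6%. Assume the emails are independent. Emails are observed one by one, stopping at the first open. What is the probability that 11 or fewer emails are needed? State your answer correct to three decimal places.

0.961

Y = number of emails to the first success; geometric, p = 0.256.
P(Y ≤ 11) = 1 − (1−p)^11 = 1 − 0.03866 = 0.96134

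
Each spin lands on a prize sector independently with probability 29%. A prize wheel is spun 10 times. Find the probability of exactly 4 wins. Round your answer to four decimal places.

0.1903

X ~ Binomial(n=10, p=0.29).
P(X=4) = C(10,4) · p^4 · (1−p)^6
= 210 · 0.0070728 · 0.1281 = 0.190266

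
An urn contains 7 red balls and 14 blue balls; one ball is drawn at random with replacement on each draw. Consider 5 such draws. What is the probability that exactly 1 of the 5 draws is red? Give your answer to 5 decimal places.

X ~ Binomial(n=5, p=0.333333).
P(X=1) = C(5,1) · p^1 · (1−p)^4
= 5 · 0.33333 · 0.19753 = 0.3292181

0.32922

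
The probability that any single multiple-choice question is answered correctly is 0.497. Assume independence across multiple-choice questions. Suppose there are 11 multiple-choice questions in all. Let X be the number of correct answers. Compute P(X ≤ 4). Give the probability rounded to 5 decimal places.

X ~ Binomial(11, 0.497); P(X ≤ 4) = Σ C(11,k) p^k (1−p)^(11−k) over k:
  k=0: C(11,0)·0.497^0·0.503^11 = 0.0005215
  k=1: C(11,1)·0.497^1·0.503^10 = 0.0056680
  k=2: C(11,2)·0.497^2·0.503^9 = 0.0280019
  k=3: C(11,3)·0.497^3·0.503^8 = 0.0830036
  k=4: C(11,4)·0.497^4·0.503^7 = 0.1640270
Total = 0.2812220

0.28122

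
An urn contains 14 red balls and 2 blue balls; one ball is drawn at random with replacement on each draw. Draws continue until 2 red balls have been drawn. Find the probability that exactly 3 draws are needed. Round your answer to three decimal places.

Y = trial on which the second success occurs; negative binomial, r=2, p=0.875.
P(Y=3) = C(2,1) · p^2 · (1−p)^1
= 2 · 0.76562 · 0.125 = 0.19141

0.191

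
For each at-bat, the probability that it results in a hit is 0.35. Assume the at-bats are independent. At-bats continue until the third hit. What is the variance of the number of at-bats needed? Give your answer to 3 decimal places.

Y = total at-bats until the third success; negative binomial with r=3, p=0.35.
Var(Y) = r(1−p)/p² = 3·0.65 / 0.35² = 15.91837

15.918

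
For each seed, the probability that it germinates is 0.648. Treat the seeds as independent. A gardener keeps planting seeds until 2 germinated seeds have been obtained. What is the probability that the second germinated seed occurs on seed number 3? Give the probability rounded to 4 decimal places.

0.2956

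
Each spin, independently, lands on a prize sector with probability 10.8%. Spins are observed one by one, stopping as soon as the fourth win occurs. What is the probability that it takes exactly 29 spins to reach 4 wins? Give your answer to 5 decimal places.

0.02560

Y = trial on which the fourth success occurs; negative binomial, r=4, p=0.108.
P(Y=29) = C(28,3) · p^4 · (1−p)^25
= 3276 · 0.00013605 · 0.057428 = 0.0255953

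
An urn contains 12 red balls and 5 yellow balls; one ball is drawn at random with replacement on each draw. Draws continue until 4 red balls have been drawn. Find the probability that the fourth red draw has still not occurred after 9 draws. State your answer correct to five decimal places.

0.02291

Needing more than 9 draws ⇔ fewer than 4 successes in the first 9. With X ~ Binomial(9, 0.705882), P(Y > 9) = P(X ≤ 3).
  k=0: C(9,0)·0.705882^0·0.294118^9 = 0.0000165
  k=1: C(9,1)·0.705882^1·0.294118^8 = 0.0003557
  k=2: C(9,2)·0.705882^2·0.294118^7 = 0.0034152
  k=3: C(9,3)·0.705882^3·0.294118^6 = 0.0191251
P(X ≤ 3) = 0.0229125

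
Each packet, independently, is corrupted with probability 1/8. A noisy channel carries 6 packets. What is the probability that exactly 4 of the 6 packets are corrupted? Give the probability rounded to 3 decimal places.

0.003

X ~ Binomial(n=6, p=0.125).
P(X=4) = C(6,4) · p^4 · (1−p)^2
= 15 · 0.00024414 · 0.76562 = 0.00280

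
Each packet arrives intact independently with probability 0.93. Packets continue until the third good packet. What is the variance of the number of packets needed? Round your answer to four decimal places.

0.2428

Y = total packets until the third success; negative binomial with r=3, p=0.93.
Var(Y) = r(1−p)/p² = 3·0.07 / 0.93² = 0.242803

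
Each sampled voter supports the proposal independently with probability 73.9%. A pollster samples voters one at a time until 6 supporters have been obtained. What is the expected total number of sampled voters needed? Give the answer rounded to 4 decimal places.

Y = total sampled voters until the sixth success; negative binomial with r=6, p=0.739.
E[Y] = r / p = 6 / 0.739 = 8.119080

8.1191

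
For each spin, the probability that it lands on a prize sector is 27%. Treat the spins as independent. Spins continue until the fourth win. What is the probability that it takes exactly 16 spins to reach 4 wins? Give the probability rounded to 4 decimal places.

0.0554

Y = trial on which the fourth success occurs; negative binomial, r=4, p=0.27.
P(Y=16) = C(15,3) · p^4 · (1−p)^12
= 455 · 0.0053144 · 0.022902 = 0.055378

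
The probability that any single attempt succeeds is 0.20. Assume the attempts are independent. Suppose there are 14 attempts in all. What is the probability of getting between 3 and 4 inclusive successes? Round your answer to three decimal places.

0.422

X ~ Binomial(14, 0.20); P(3 ≤ X ≤ 4) = Σ C(14,k) p^k (1−p)^(14−k) over k:
  k=3: C(14,3)·0.20^3·0.80^11 = 0.25014
  k=4: C(14,4)·0.20^4·0.80^10 = 0.17197
Total = 0.42211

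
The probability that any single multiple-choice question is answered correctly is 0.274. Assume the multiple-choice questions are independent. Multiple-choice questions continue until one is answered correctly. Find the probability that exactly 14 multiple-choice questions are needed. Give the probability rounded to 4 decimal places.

Geometric (trials to first success), p = 0.274.
P(Y = 14) = (1−p)^13 · p = 0.015566 · 0.274 = 0.004265

0.0043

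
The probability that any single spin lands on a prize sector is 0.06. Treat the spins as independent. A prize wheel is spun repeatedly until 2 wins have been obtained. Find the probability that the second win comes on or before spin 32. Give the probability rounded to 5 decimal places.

0.57992

Finishing within 32 spins ⇔ at least 2 successes in the first 32. With X ~ Binomial(32, 0.06), P(Y ≤ 32) = 1 − P(X ≤ 1).
  k=0: C(32,0)·0.06^0·0.94^32 = 0.1380675
  k=1: C(32,1)·0.06^1·0.94^31 = 0.2820101
1 − 0.4200776 = 0.5799224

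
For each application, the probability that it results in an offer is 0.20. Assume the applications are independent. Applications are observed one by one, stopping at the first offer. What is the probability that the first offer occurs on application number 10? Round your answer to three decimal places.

0.027

Geometric (trials to first success), p = 0.20.
P(Y = 10) = (1−p)^9 · p = 0.13422 · 0.20 = 0.02684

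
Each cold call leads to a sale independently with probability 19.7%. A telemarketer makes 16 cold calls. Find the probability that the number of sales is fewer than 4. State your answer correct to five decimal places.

0.61014

X ~ Binomial(16, 0.197); P(X ≤ 3) = Σ C(16,k) p^k (1−p)^(16−k) over k:
  k=0: C(16,0)·0.197^0·0.803^16 = 0.0298847
  k=1: C(16,1)·0.197^1·0.803^15 = 0.1173058
  k=2: C(16,2)·0.197^2·0.803^14 = 0.2158397
  k=3: C(16,3)·0.197^3·0.803^13 = 0.2471091
Total = 0.6101393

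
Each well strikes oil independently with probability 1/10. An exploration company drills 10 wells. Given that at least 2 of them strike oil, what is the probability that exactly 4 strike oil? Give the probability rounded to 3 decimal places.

0.042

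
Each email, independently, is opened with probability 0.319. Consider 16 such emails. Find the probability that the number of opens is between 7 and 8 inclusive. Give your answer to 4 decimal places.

X ~ Binomial(16, 0.319); P(7 ≤ X ≤ 8) = Σ C(16,k) p^k (1−p)^(16−k) over k:
  k=7: C(16,7)·0.319^7·0.681^9 = 0.121139
  k=8: C(16,8)·0.319^8·0.681^8 = 0.063838
Total = 0.184977

0.1850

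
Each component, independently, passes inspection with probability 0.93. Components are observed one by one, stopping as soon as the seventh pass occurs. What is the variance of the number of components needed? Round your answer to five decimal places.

0.56654

Y = total components until the seventh success; negative binomial with r=7, p=0.93.
Var(Y) = r(1−p)/p² = 7·0.07 / 0.93² = 0.5665395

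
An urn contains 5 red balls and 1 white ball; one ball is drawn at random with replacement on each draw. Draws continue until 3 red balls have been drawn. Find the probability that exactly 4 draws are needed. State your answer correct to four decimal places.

0.2894

Y = trial on which the third success occurs; negative binomial, r=3, p=0.833333.
P(Y=4) = C(3,2) · p^3 · (1−p)^1
= 3 · 0.5787 · 0.16667 = 0.289352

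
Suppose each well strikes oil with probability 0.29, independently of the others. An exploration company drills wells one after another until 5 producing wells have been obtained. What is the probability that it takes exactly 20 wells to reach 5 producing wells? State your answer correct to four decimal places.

Y = trial on which the fifth success occurs; negative binomial, r=5, p=0.29.
P(Y=20) = C(19,4) · p^5 · (1−p)^15
= 3876 · 0.0020511 · 0.0058732 = 0.046693

0.0467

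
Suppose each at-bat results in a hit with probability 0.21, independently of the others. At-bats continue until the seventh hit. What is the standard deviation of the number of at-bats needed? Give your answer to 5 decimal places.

Y = total at-bats until the seventh success; negative binomial with r=7, p=0.21.
SD(Y) = √[r(1−p)/p²] = √(125.3968254) = 11.1980724

11.19807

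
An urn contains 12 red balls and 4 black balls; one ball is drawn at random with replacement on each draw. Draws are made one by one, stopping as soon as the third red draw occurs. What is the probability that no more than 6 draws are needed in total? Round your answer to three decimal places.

0.962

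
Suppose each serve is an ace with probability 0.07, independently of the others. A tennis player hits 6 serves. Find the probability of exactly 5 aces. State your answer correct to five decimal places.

X ~ Binomial(n=6, p=0.07).
P(X=5) = C(6,5) · p^5 · (1−p)^1
= 6 · 1.6807e-06 · 0.93 = 0.0000094

0.00001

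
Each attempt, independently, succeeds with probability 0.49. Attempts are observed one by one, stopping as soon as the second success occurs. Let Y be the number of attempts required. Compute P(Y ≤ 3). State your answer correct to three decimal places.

0.485

Finishing within 3 attempts ⇔ at least 2 successes in the first 3. With X ~ Binomial(3, 0.49), P(Y ≤ 3) = 1 − P(X ≤ 1).
  k=0: C(3,0)·0.49^0·0.51^3 = 0.13265
  k=1: C(3,1)·0.49^1·0.51^2 = 0.38235
1 − 0.51500 = 0.48500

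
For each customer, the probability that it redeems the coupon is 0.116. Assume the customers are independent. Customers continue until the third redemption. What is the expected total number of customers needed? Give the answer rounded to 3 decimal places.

Y = total customers until the third success; negative binomial with r=3, p=0.116.
E[Y] = r / p = 3 / 0.116 = 25.86207

25.862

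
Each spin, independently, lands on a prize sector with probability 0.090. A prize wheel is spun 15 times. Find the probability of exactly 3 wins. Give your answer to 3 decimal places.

0.107

X ~ Binomial(n=15, p=0.09).
P(X=3) = C(15,3) · p^3 · (1−p)^12
= 455 · 0.000729 · 0.32248 = 0.10696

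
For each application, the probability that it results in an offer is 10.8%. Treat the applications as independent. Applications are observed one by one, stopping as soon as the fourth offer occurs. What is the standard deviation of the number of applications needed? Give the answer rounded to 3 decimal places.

17.490

Y = total applications until the fourth success; negative binomial with r=4, p=0.108.
SD(Y) = √[r(1−p)/p²] = √(305.89849) = 17.48995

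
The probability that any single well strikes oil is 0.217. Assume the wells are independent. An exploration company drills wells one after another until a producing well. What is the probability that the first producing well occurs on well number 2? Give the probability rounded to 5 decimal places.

0.16991

Geometric (trials to first success), p = 0.217.
P(Y = 2) = (1−p)^1 · p = 0.783 · 0.217 = 0.1699110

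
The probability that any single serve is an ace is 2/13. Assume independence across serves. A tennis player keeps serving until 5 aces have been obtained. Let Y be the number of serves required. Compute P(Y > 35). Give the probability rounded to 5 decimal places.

0.35704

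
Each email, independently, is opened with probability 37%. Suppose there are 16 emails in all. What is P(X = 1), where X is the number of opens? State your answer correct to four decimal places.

0.0058

X ~ Binomial(n=16, p=0.37).
P(X=1) = C(16,1) · p^1 · (1−p)^15
= 16 · 0.37 · 0.00097748 = 0.005787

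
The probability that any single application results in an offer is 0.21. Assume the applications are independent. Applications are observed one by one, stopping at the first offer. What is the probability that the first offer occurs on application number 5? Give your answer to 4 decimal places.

Geometric (trials to first success), p = 0.21.
P(Y = 5) = (1−p)^4 · p = 0.3895 · 0.21 = 0.081795

0.0818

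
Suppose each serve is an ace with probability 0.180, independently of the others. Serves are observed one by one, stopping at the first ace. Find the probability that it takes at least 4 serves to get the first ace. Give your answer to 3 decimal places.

Y = number of serves to the first success; geometric, p = 0.18.
P(Y > 3) = P(first 3 all fail) = (1−p)^3 = 0.55137

0.551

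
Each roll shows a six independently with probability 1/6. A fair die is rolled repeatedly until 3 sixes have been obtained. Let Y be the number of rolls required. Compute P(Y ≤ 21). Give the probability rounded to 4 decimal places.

0.7044

Finishing within 21 rolls ⇔ at least 3 successes in the first 21. With X ~ Binomial(21, 0.166667), P(Y ≤ 21) = 1 − P(X ≤ 2).
  k=0: C(21,0)·0.166667^0·0.833333^21 = 0.021737
  k=1: C(21,1)·0.166667^1·0.833333^20 = 0.091294
  k=2: C(21,2)·0.166667^2·0.833333^19 = 0.182588
1 − 0.295619 = 0.704381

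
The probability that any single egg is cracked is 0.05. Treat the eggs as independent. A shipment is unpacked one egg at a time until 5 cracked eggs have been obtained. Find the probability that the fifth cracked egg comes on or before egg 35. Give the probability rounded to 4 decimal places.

0.0290

Finishing within 35 eggs ⇔ at least 5 successes in the first 35. With X ~ Binomial(35, 0.05), P(Y ≤ 35) = 1 − P(X ≤ 4).
  k=0: C(35,0)·0.05^0·0.95^35 = 0.166083
  k=1: C(35,1)·0.05^1·0.95^34 = 0.305943
  k=2: C(35,2)·0.05^2·0.95^33 = 0.273739
  k=3: C(35,3)·0.05^3·0.95^32 = 0.158480
  k=4: C(35,4)·0.05^4·0.95^31 = 0.066729
1 − 0.970974 = 0.029026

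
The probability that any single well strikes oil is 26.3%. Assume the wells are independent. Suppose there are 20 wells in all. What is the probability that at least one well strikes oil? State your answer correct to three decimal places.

P(at least one) = 1 − P(none) = 1 − (1 − 0.263)^20
= 1 − 0.00224 = 0.99776

0.998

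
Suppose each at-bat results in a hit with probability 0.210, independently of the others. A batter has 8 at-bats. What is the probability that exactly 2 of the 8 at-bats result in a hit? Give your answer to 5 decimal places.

X ~ Binomial(n=8, p=0.21).
P(X=2) = C(8,2) · p^2 · (1−p)^6
= 28 · 0.0441 · 0.24309 = 0.3001644

0.30016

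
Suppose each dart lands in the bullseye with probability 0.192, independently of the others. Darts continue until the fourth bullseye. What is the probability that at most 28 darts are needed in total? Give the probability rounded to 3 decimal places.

0.814

Finishing within 28 darts ⇔ at least 4 successes in the first 28. With X ~ Binomial(28, 0.192), P(Y ≤ 28) = 1 − P(X ≤ 3).
  k=0: C(28,0)·0.192^0·0.808^28 = 0.00256
  k=1: C(28,1)·0.192^1·0.808^27 = 0.01700
  k=2: C(28,2)·0.192^2·0.808^26 = 0.05455
  k=3: C(28,3)·0.192^3·0.808^25 = 0.11234
1 − 0.18645 = 0.81355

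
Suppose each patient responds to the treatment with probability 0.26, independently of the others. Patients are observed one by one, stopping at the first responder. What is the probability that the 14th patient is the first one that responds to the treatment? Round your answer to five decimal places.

Geometric (trials to first success), p = 0.26.
P(Y = 14) = (1−p)^13 · p = 0.019953 · 0.26 = 0.0051878

0.00519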